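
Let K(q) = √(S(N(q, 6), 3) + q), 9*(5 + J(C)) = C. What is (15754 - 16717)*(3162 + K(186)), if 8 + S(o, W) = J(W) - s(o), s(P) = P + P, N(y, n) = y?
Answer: -3045006 - 642*I*√447 ≈ -3.045e+6 - 13573.0*I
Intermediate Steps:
J(C) = -5 + C/9
s(P) = 2*P
S(o, W) = -13 - 2*o + W/9 (S(o, W) = -8 + ((-5 + W/9) - 2*o) = -8 + (-5 - 2*o + W/9) = -13 - 2*o + W/9)
K(q) = √(-38/3 - q) (K(q) = √((-13 - 2*q + (⅑)*3) + q) = √((-13 - 2*q + ⅓) + q) = √((-38/3 - 2*q) + q) = √(-38/3 - q))
(15754 - 16717)*(3162 + K(186)) = (15754 - 16717)*(3162 + √(-114 - 9*186)/3) = -963*(3162 + √(-114 - 1674)/3) = -963*(3162 + √(-1788)/3) = -963*(3162 + (2*I*√447)/3) = -963*(3162 + 2*I*√447/3) = -3045006 - 642*I*√447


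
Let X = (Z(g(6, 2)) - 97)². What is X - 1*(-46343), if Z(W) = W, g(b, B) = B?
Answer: 55368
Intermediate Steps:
X = 9025 (X = (2 - 97)² = (-95)² = 9025)
X - 1*(-46343) = 9025 - 1*(-46343) = 9025 + 46343 = 55368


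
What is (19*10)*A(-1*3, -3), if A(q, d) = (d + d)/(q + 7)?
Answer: -285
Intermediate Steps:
A(q, d) = 2*d/(7 + q) (A(q, d) = (2*d)/(7 + q) = 2*d/(7 + q))
(19*10)*A(-1*3, -3) = (19*10)*(2*(-3)/(7 - 1*3)) = 190*(2*(-3)/(7 - 3)) = 190*(2*(-3)/4) = 190*(2*(-3)*(1/4)) = 190*(-3/2) = -285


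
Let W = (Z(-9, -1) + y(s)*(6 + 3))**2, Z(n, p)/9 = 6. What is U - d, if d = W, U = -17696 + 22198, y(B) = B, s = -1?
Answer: 2477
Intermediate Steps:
Z(n, p) = 54 (Z(n, p) = 9*6 = 54)
U = 4502
W = 2025 (W = (54 - (6 + 3))**2 = (54 - 1*9)**2 = (54 - 9)**2 = 45**2 = 2025)
d = 2025
U - d = 4502 - 1*2025 = 4502 - 2025 = 2477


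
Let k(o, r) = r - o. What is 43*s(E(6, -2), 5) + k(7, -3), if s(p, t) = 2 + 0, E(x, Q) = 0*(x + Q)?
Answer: 76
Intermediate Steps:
E(x, Q) = 0 (E(x, Q) = 0*(Q + x) = 0)
s(p, t) = 2
43*s(E(6, -2), 5) + k(7, -3) = 43*2 + (-3 - 1*7) = 86 + (-3 - 7) = 86 - 10 = 76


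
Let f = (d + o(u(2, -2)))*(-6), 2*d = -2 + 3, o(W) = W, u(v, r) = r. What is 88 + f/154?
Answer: 13561/154 ≈ 88.058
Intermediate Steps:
d = 1/2 (d = (-2 + 3)/2 = (1/2)*1 = 1/2 ≈ 0.50000)
f = 9 (f = (1/2 - 2)*(-6) = -3/2*(-6) = 9)
88 + f/154 = 88 + 9/154 = 13561/154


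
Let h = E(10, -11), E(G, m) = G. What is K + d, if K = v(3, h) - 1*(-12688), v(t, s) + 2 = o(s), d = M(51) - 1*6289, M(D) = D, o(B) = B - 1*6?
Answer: 6452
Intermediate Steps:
h = 10
o(B) = -6 + B (o(B) = B - 6 = -6 + B)
d = -6238 (d = 51 - 1*6289 = 51 - 6289 = -6238)
v(t, s) = -8 + s (v(t, s) = -2 + (-6 + s) = -8 + s)
K = 12690 (K = (-8 + 10) - 1*(-12688) = 2 + 12688 = 12690)
K + d = 12690 - 6238 = 6452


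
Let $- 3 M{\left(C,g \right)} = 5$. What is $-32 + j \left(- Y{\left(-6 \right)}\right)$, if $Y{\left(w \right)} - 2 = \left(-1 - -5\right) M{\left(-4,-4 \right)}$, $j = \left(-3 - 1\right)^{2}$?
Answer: $\frac{128}{3} \approx 42.667$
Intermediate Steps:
$j = 16$ ($j = \left(-4\right)^{2} = 16$)
$M{\left(C,g \right)} = - \frac{5}{3}$ ($M{\left(C,g \right)} = \left(- \frac{1}{3}\right) 5 = - \frac{5}{3}$)
$Y{\left(w \right)} = - \frac{14}{3}$ ($Y{\left(w \right)} = 2 + \left(-1 - -5\right) \left(- \frac{5}{3}\right) = 2 + \left(-1 + 5\right) \left(- \frac{5}{3}\right) = 2 + 4 \left(- \frac{5}{3}\right) = 2 - \frac{20}{3} = - \frac{14}{3}$)
$-32 + j \left(- Y{\left(-6 \right)}\right) = -32 + 16 \left(\left(-1\right) \left(- \frac{14}{3}\right)\right) = -32 + 16 \cdot \frac{14}{3} = -32 + \frac{224}{3} = \frac{128}{3}$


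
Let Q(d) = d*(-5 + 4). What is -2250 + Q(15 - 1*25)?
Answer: -2240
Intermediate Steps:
Q(d) = -d (Q(d) = d*(-1) = -d)
-2250 + Q(15 - 1*25) = -2250 - (15 - 1*25) = -2250 - (15 - 25) = -2250 - 1*(-10) = -2250 + 10 = -2240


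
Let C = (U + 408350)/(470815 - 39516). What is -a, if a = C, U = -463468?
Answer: 55118/431299 ≈ 0.12780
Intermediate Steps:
C = -55118/431299 (C = (-463468 + 408350)/(470815 - 39516) = -55118/431299 ≈ -0.12780)
a = -55118/431299 ≈ -0.12780
-a = -1*(-55118/431299) = 55118/431299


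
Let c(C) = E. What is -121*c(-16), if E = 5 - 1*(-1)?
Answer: -726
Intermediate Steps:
E = 6 (E = 5 + 1 = 6)
c(C) = 6
-121*c(-16) = -121*6 = -726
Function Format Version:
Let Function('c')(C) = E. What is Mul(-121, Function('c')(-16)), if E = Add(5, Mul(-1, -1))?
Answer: -726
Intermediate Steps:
E = 6 (E = Add(5, 1) = 6)
Function('c')(C) = 6
Mul(-121, Function('c')(-16)) = Mul(-121, 6) = -726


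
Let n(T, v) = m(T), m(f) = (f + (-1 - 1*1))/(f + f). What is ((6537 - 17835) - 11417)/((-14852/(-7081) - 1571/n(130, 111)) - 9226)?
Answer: 5147037280/2813138843 ≈ 1.8296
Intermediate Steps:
m(f) = (-2 + f)/(2*f) (m(f) = (f + (-1 - 1))/((2*f)) = (f - 2)*(1/(2*f)) = (-2 + f)*(1/(2*f)) = (-2 + f)/(2*f))
n(T, v) = (-2 + T)/(2*T)
((6537 - 17835) - 11417)/((-14852/(-7081) - 1571/n(130, 111)) - 9226) = ((6537 - 17835) - 11417)/((-14852/(-7081) - 1571*260/(-2 + 130)) - 9226) = (-11298 - 11417)/((-14852*(-1/7081) - 1571/((½)*(1/130)*128)) - 9226) = -22715/((14852/7081 - 1571/32/65) - 9226) = -22715/((14852/7081 - 1571*65/32) - 9226) = -22715/((14852/7081 - 102115/32) - 9226) = -22715/(-722601051/226592 - 9226) = -22715/(-2813138843/226592) = -22715*(-226592/2813138843) = 5147037280/2813138843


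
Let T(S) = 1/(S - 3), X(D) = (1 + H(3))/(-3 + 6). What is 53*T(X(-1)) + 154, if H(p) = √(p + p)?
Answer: 3830/29 - 159*√6/58 ≈ 125.35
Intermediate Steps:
H(p) = √2*√p (H(p) = √(2*p) = √2*√p)
X(D) = ⅓ + √6/3 (X(D) = (1 + √2*√3)/(-3 + 6) = (1 + √6)/3 = (1 + √6)*(⅓) = ⅓ + √6/3)
T(S) = 1/(-3 + S)
53*T(X(-1)) + 154 = 53/(-3 + (⅓ + √6/3)) + 154 = 53/(-8/3 + √6/3) + 154 = 154 + 53/(-8/3 + √6/3)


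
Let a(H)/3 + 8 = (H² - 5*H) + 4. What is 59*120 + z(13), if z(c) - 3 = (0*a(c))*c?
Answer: 7083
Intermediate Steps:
a(H) = -12 - 15*H + 3*H² (a(H) = -24 + 3*((H² - 5*H) + 4) = -24 + 3*(4 + H² - 5*H) = -24 + (12 - 15*H + 3*H²) = -12 - 15*H + 3*H²)
z(c) = 3 (z(c) = 3 + (0*(-12 - 15*c + 3*c²))*c = 3 + 0*c = 3 + 0 = 3)
59*120 + z(13) = 59*120 + 3 = 7080 + 3 = 7083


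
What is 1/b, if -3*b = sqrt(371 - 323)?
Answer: -sqrt(3)/4 ≈ -0.43301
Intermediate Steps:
b = -4*sqrt(3)/3 (b = -sqrt(371 - 323)/3 = -4*sqrt(3)/3 ≈ -2.3094)
1/b = 1/(-4*sqrt(3)/3) = -sqrt(3)/4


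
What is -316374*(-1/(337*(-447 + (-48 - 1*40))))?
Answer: -316374/180295 ≈ -1.7548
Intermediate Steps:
-316374*(-1/(337*(-447 + (-48 - 1*40)))) = -316374*(-1/(337*(-447 + (-48 - 40)))) = -316374*(-1/(337*(-447 - 88))) = -316374/((-535*(-337))) = -316374/180295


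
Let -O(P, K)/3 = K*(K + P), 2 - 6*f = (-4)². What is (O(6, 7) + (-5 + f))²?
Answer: 707281/9 ≈ 78587.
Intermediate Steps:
f = -7/3 (f = ⅓ - ⅙*(-4)² = ⅓ - ⅙*16 = ⅓ - 8/3 = -7/3 ≈ -2.3333)
O(P, K) = -3*K*(K + P)
(O(6, 7) + (-5 + f))² = (-3*7*(7 + 6) + (-5 - 7/3))² = (-3*7*13 - 22/3)² = (-273 - 22/3)² = (-841/3)² = 707281/9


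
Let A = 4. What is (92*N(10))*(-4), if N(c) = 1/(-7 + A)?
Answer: 368/3 ≈ 122.67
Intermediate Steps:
N(c) = -⅓ (N(c) = 1/(-7 + 4) = 1/(-3) = -⅓)
(92*N(10))*(-4) = (92*(-⅓))*(-4) = -92/3*(-4) = 368/3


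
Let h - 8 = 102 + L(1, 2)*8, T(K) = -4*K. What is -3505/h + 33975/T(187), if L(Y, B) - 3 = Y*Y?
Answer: -3723095/53108 ≈ -70.104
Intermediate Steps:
L(Y, B) = 3 + Y² (L(Y, B) = 3 + Y*Y = 3 + Y²)
h = 142 (h = 8 + (102 + (3 + 1²)*8) = 8 + (102 + (3 + 1)*8) = 8 + (102 + 4*8) = 8 + (102 + 32) = 8 + 134 = 142)
-3505/h + 33975/T(187) = -3505/142 + 33975/((-4*187)) = -3505*1/142 + 33975/(-748) = -3505/142 + 33975*(-1/748) = -3505/142 - 33975/748 = -3723095/53108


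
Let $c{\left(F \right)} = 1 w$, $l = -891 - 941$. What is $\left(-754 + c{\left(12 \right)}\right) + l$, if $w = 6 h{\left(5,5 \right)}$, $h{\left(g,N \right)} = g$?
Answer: $-2556$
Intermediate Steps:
$w = 30$ ($w = 6 \cdot 5 = 30$)
$l = -1832$
$c{\left(F \right)} = 30$ ($c{\left(F \right)} = 1 \cdot 30 = 30$)
$\left(-754 + c{\left(12 \right)}\right) + l = \left(-754 + 30\right) - 1832 = -724 - 1832 = -2556$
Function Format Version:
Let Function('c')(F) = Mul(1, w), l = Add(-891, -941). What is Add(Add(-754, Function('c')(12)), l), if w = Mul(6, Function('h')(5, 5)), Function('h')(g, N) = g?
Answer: -2556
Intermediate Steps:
w = 30 (w = Mul(6, 5) = 30)
l = -1832
Function('c')(F) = 30 (Function('c')(F) = Mul(1, 30) = 30)
Add(Add(-754, Function('c')(12)), l) = Add(Add(-754, 30), -1832) = Add(-724, -1832) = -2556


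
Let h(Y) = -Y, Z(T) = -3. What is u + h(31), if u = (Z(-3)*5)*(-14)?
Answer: 179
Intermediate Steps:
u = 210 (u = -3*5*(-14) = -15*(-14) = 210)
u + h(31) = 210 - 1*31 = 210 - 31 = 179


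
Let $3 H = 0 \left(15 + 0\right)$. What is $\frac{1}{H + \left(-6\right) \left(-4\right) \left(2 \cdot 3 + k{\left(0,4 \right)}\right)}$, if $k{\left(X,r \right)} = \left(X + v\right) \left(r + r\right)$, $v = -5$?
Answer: $- \frac{1}{816} \approx -0.0012255$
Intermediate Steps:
$H = 0$ ($H = \frac{0 \left(15 + 0\right)}{3} = \frac{0 \cdot 15}{3} = \frac{1}{3} \cdot 0 = 0$)
$k{\left(X,r \right)} = 2 r \left(-5 + X\right)$ ($k{\left(X,r \right)} = \left(X - 5\right) \left(r + r\right) = \left(-5 + X\right) 2 r = 2 r \left(-5 + X\right)$)
$\frac{1}{H + \left(-6\right) \left(-4\right) \left(2 \cdot 3 + k{\left(0,4 \right)}\right)} = \frac{1}{0 + \left(-6\right) \left(-4\right) \left(2 \cdot 3 + 2 \cdot 4 \left(-5 + 0\right)\right)} = \frac{1}{0 + 24 \left(6 + 2 \cdot 4 \left(-5\right)\right)} = \frac{1}{0 + 24 \left(6 - 40\right)} = \frac{1}{0 + 24 \left(-34\right)} = \frac{1}{0 - 816} = \frac{1}{-816} = - \frac{1}{816}$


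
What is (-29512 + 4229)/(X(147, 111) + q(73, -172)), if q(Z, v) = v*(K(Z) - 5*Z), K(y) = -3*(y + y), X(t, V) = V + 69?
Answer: -25283/138296 ≈ -0.18282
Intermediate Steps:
X(t, V) = 69 + V
K(y) = -6*y
q(Z, v) = -11*Z*v (q(Z, v) = v*(-6*Z - 5*Z) = v*(-11*Z) = -11*Z*v)
(-29512 + 4229)/(X(147, 111) + q(73, -172)) = (-29512 + 4229)/((69 + 111) - 11*73*(-172)) = -25283/(180 + 138116) = -25283/138296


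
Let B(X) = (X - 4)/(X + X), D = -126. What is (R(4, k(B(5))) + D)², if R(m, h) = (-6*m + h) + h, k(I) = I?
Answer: 561001/25 ≈ 22440.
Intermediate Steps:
B(X) = (-4 + X)/(2*X) (B(X) = (-4 + X)/((2*X)) = (-4 + X)*(1/(2*X)) = (-4 + X)/(2*X))
R(m, h) = -6*m + 2*h (R(m, h) = (h - 6*m) + h = -6*m + 2*h)
(R(4, k(B(5))) + D)² = ((-6*4 + 2*((½)*(-4 + 5)/5)) - 126)² = ((-24 + 2*((½)*(⅕)*1)) - 126)² = ((-24 + 2*(⅒)) - 126)² = ((-24 + ⅕) - 126)² = (-119/5 - 126)² = (-749/5)² = 561001/25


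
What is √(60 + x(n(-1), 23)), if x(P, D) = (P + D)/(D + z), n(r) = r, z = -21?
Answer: √71 ≈ 8.4261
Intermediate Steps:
x(P, D) = (D + P)/(-21 + D) (x(P, D) = (P + D)/(D - 21) = (D + P)/(-21 + D))
√(60 + x(n(-1), 23)) = √(60 + (23 - 1)/(-21 + 23)) = √(60 + 22/2) = √(60 + (½)*22) = √(60 + 11) = √71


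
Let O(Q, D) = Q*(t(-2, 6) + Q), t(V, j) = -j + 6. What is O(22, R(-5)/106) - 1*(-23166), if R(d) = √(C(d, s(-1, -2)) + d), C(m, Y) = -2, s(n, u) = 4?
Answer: 23650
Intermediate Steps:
t(V, j) = 6 - j
R(d) = √(-2 + d)
O(Q, D) = Q² (O(Q, D) = Q*((6 - 1*6) + Q) = Q*((6 - 6) + Q) = Q*(0 + Q) = Q*Q = Q²)
O(22, R(-5)/106) - 1*(-23166) = 22² - 1*(-23166) = 484 + 23166 = 23650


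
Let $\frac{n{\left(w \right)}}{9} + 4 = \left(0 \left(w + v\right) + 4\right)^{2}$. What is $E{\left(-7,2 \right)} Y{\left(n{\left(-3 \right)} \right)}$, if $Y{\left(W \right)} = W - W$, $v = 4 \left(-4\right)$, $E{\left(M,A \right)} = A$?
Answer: $0$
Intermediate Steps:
$v = -16$
$n{\left(w \right)} = 108$ ($n{\left(w \right)} = -36 + 9 \left(0 \left(w - 16\right) + 4\right)^{2} = -36 + 9 \left(0 \left(-16 + w\right) + 4\right)^{2} = -36 + 9 \left(0 + 4\right)^{2} = -36 + 9 \cdot 4^{2} = -36 + 9 \cdot 16 = -36 + 144 = 108$)
$Y{\left(W \right)} = 0$
$E{\left(-7,2 \right)} Y{\left(n{\left(-3 \right)} \right)} = 2 \cdot 0 = 0$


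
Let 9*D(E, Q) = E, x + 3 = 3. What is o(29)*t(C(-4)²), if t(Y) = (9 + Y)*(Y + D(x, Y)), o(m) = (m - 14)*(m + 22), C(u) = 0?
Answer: 0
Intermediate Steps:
x = 0 (x = -3 + 3 = 0)
D(E, Q) = E/9
o(m) = (-14 + m)*(22 + m)
t(Y) = Y*(9 + Y) (t(Y) = (9 + Y)*(Y + (⅑)*0) = (9 + Y)*(Y + 0) = (9 + Y)*Y = Y*(9 + Y))
o(29)*t(C(-4)²) = (-308 + 29² + 8*29)*(0²*(9 + 0²)) = (-308 + 841 + 232)*(0*(9 + 0)) = 765*(0*9) = 765*0 = 0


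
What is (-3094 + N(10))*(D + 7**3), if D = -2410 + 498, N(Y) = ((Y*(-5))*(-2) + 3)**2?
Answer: -11791035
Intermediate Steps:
N(Y) = (3 + 10*Y)**2 (N(Y) = (-5*Y*(-2) + 3)**2 = (10*Y + 3)**2 = (3 + 10*Y)**2)
D = -1912
(-3094 + N(10))*(D + 7**3) = (-3094 + (3 + 10*10)**2)*(-1912 + 7**3) = (-3094 + (3 + 100)**2)*(-1912 + 343) = (-3094 + 103**2)*(-1569) = (-3094 + 10609)*(-1569) = 7515*(-1569) = -11791035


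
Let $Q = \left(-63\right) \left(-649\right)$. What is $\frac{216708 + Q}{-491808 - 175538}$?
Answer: $- \frac{257595}{667346} \approx -0.386$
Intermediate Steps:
$Q = 40887$
$\frac{216708 + Q}{-491808 - 175538} = \frac{216708 + 40887}{-491808 - 175538} = \frac{257595}{-667346} = 257595 \left(- \frac{1}{667346}\right) = - \frac{257595}{667346}$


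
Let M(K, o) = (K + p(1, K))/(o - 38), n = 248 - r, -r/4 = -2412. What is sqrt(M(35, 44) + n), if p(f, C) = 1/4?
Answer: I*sqrt(150306)/4 ≈ 96.923*I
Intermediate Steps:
r = 9648 (r = -4*(-2412) = 9648)
p(f, C) = 1/4
n = -9400 (n = 248 - 1*9648 = 248 - 9648 = -9400)
M(K, o) = (1/4 + K)/(-38 + o) (M(K, o) = (K + 1/4)/(o - 38) = (1/4 + K)/(-38 + o))
sqrt(M(35, 44) + n) = sqrt((1/4 + 35)/(-38 + 44) - 9400) = sqrt((141/4)/6 - 9400) = sqrt((1/6)*(141/4) - 9400) = sqrt(47/8 - 9400) = sqrt(-75153/8) = I*sqrt(150306)/4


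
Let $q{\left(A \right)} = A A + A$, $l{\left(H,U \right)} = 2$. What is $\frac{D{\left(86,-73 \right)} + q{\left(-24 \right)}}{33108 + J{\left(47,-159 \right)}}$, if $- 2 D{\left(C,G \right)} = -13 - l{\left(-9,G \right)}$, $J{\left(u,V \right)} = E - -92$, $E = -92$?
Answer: $\frac{373}{22072} \approx 0.016899$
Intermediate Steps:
$q{\left(A \right)} = A + A^{2}$ ($q{\left(A \right)} = A^{2} + A = A + A^{2}$)
$J{\left(u,V \right)} = 0$ ($J{\left(u,V \right)} = -92 - -92 = -92 + 92 = 0$)
$D{\left(C,G \right)} = \frac{15}{2}$ ($D{\left(C,G \right)} = - \frac{-13 - 2}{2} = \left(- \frac{1}{2}\right) \left(-15\right) = \frac{15}{2}$)
$\frac{D{\left(86,-73 \right)} + q{\left(-24 \right)}}{33108 + J{\left(47,-159 \right)}} = \frac{\frac{15}{2} - 24 \left(1 - 24\right)}{33108 + 0} = \frac{\frac{15}{2} - -552}{33108} = \left(\frac{15}{2} + 552\right) \frac{1}{33108} = \frac{1119}{2} \cdot \frac{1}{33108} = \frac{373}{22072}$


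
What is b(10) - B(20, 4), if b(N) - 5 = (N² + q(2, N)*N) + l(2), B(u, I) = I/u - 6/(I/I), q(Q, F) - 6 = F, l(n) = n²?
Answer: 1374/5 ≈ 274.80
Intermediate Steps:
q(Q, F) = 6 + F
B(u, I) = -6 + I/u (B(u, I) = I/u - 6/1 = I/u - 6*1 = I/u - 6 = -6 + I/u)
b(N) = 9 + N² + N*(6 + N) (b(N) = 5 + ((N² + (6 + N)*N) + 2²) = 5 + ((N² + N*(6 + N)) + 4) = 5 + (4 + N² + N*(6 + N)) = 9 + N² + N*(6 + N))
b(10) - B(20, 4) = (9 + 10² + 10*(6 + 10)) - (-6 + 4/20) = (9 + 100 + 10*16) - (-6 + 4*(1/20)) = (9 + 100 + 160) - (-6 + ⅕) = 269 - 1*(-29/5) = 269 + 29/5 = 1374/5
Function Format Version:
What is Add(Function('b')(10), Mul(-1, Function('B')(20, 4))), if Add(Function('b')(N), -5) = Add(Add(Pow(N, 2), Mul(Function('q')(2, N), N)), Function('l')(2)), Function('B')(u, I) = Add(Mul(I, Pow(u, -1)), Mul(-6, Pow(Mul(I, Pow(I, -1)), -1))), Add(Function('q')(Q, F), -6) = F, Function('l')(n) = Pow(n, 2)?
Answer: Rational(1374, 5) ≈ 274.80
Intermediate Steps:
Function('q')(Q, F) = Add(6, F)
Function('B')(u, I) = Add(-6, Mul(I, Pow(u, -1))) (Function('B')(u, I) = Add(Mul(I, Pow(u, -1)), Mul(-6, Pow(1, -1))) = Add(Mul(I, Pow(u, -1)), Mul(-6, 1)) = Add(Mul(I, Pow(u, -1)), -6) = Add(-6, Mul(I, Pow(u, -1))))
Function('b')(N) = Add(9, Pow(N, 2), Mul(N, Add(6, N))) (Function('b')(N) = Add(5, Add(Add(Pow(N, 2), Mul(Add(6, N), N)), Pow(2, 2))) = Add(5, Add(Add(Pow(N, 2), Mul(N, Add(6, N))), 4)) = Add(5, Add(4, Pow(N, 2), Mul(N, Add(6, N)))) = Add(9, Pow(N, 2), Mul(N, Add(6, N))))
Add(Function('b')(10), Mul(-1, Function('B')(20, 4))) = Add(Add(9, Pow(10, 2), Mul(10, Add(6, 10))), Mul(-1, Add(-6, Mul(4, Pow(20, -1))))) = Add(Add(9, 100, Mul(10, 16)), Mul(-1, Add(-6, Mul(4, Rational(1, 20))))) = Add(Add(9, 100, 160), Mul(-1, Add(-6, Rational(1, 5)))) = Add(269, Mul(-1, Rational(-29, 5))) = Add(269, Rational(29, 5)) = Rational(1374, 5)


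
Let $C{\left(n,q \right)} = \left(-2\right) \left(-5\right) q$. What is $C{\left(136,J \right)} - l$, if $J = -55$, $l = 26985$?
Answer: $-27535$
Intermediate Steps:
$C{\left(n,q \right)} = 10 q$
$C{\left(136,J \right)} - l = 10 \left(-55\right) - 26985 = -550 - 26985 = -27535$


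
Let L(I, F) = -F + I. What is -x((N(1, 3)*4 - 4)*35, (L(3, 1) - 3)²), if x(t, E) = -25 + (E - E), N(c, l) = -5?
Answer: 25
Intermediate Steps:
L(I, F) = I - F
x(t, E) = -25 (x(t, E) = -25 + 0 = -25)
-x((N(1, 3)*4 - 4)*35, (L(3, 1) - 3)²) = -1*(-25) = 25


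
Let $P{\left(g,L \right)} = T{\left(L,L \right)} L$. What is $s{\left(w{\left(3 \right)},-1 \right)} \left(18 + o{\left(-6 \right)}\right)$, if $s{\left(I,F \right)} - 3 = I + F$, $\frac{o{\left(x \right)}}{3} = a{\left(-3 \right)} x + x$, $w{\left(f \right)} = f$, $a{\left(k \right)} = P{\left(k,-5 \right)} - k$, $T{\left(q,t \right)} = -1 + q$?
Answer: $-2970$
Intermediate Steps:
$P{\left(g,L \right)} = L \left(-1 + L\right)$ ($P{\left(g,L \right)} = \left(-1 + L\right) L = L \left(-1 + L\right)$)
$a{\left(k \right)} = 30 - k$ ($a{\left(k \right)} = - 5 \left(-1 - 5\right) - k = \left(-5\right) \left(-6\right) - k = 30 - k$)
$o{\left(x \right)} = 102 x$ ($o{\left(x \right)} = 3 \left(\left(30 - -3\right) x + x\right) = 3 \left(\left(30 + 3\right) x + x\right) = 3 \left(33 x + x\right) = 3 \cdot 34 x = 102 x$)
$s{\left(I,F \right)} = 3 + F + I$ ($s{\left(I,F \right)} = 3 + \left(I + F\right) = 3 + \left(F + I\right) = 3 + F + I$)
$s{\left(w{\left(3 \right)},-1 \right)} \left(18 + o{\left(-6 \right)}\right) = \left(3 - 1 + 3\right) \left(18 + 102 \left(-6\right)\right) = 5 \left(18 - 612\right) = 5 \left(-594\right) = -2970$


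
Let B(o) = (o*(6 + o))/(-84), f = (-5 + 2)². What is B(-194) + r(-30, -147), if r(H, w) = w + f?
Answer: -12016/21 ≈ -572.19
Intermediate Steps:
f = 9 (f = (-3)² = 9)
r(H, w) = 9 + w (r(H, w) = w + 9 = 9 + w)
B(o) = -o*(6 + o)/84 (B(o) = (o*(6 + o))*(-1/84) = -o*(6 + o)/84)
B(-194) + r(-30, -147) = -1/84*(-194)*(6 - 194) + (9 - 147) = -1/84*(-194)*(-188) - 138 = -9118/21 - 138 = -12016/21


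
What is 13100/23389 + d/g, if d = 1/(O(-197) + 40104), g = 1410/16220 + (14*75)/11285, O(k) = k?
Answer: 344524006231106/614967124327311 ≈ 0.56023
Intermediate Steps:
g = 658857/3660854 (g = 1410*(1/16220) + 1050*(1/11285) = 141/1622 + 210/2257 = 658857/3660854 ≈ 0.17997)
d = 1/39907 (d = 1/(-197 + 40104) = 1/39907 ≈ 2.5058e-5)
13100/23389 + d/g = 13100/23389 + 1/(39907*(658857/3660854)) = 13100*(1/23389) + (1/39907)*(3660854/658857) = 13100/23389 + 3660854/26293006299 = 344524006231106/614967124327311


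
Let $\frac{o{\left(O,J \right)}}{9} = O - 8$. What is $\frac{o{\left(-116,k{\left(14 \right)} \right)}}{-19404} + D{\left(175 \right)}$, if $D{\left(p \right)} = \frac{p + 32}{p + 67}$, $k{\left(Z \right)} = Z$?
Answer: $\frac{10825}{11858} \approx 0.91289$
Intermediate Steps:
$o{\left(O,J \right)} = -72 + 9 O$ ($o{\left(O,J \right)} = 9 \left(O - 8\right) = 9 \left(-8 + O\right) = -72 + 9 O$)
$D{\left(p \right)} = \frac{32 + p}{67 + p}$
$\frac{o{\left(-116,k{\left(14 \right)} \right)}}{-19404} + D{\left(175 \right)} = \frac{-72 + 9 \left(-116\right)}{-19404} + \frac{32 + 175}{67 + 175} = \left(-72 - 1044\right) \left(- \frac{1}{19404}\right) + \frac{1}{242} \cdot 207 = \left(-1116\right) \left(- \frac{1}{19404}\right) + \frac{1}{242} \cdot 207 = \frac{31}{539} + \frac{207}{242} = \frac{10825}{11858}$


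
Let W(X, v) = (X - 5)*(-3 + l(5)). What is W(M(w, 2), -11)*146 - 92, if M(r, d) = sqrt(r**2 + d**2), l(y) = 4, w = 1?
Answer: -822 + 146*sqrt(5) ≈ -495.53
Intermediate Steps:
M(r, d) = sqrt(d**2 + r**2)
W(X, v) = -5 + X (W(X, v) = (X - 5)*(-3 + 4) = (-5 + X)*1 = -5 + X)
W(M(w, 2), -11)*146 - 92 = (-5 + sqrt(2**2 + 1**2))*146 - 92 = (-5 + sqrt(4 + 1))*146 - 92 = (-5 + sqrt(5))*146 - 92 = (-730 + 146*sqrt(5)) - 92 = -822 + 146*sqrt(5)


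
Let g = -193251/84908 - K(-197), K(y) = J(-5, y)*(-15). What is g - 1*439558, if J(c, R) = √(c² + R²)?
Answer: -37322183915/84908 + 15*√38834 ≈ -4.3660e+5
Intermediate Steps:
J(c, R) = √(R² + c²)
K(y) = -15*√(25 + y²) (K(y) = √(y² + (-5)²)*(-15) = √(y² + 25)*(-15) = √(25 + y²)*(-15) = -15*√(25 + y²))
g = -193251/84908 + 15*√38834 (g = -193251/84908 - (-15)*√(25 + (-197)²) = -193251*1/84908 - (-15)*√(25 + 38809) = -193251/84908 - (-15)*√38834 = -193251/84908 + 15*√38834 ≈ 2953.7)
g - 1*439558 = (-193251/84908 + 15*√38834) - 1*439558 = (-193251/84908 + 15*√38834) - 439558 = -37322183915/84908 + 15*√38834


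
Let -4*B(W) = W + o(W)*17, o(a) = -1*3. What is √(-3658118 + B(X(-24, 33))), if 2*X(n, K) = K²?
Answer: I*√58531862/4 ≈ 1912.7*I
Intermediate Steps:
o(a) = -3
X(n, K) = K²/2
B(W) = 51/4 - W/4 (B(W) = -(W - 3*17)/4 = -(W - 51)/4 = -(-51 + W)/4 = 51/4 - W/4)
√(-3658118 + B(X(-24, 33))) = √(-3658118 + (51/4 - 33²/8)) = √(-3658118 + (51/4 - 1089/8)) = √(-3658118 - 987/8) = √(-29265931/8) = I*√58531862/4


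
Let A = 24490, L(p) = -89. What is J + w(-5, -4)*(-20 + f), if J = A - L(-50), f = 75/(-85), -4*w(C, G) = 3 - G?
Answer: 1673857/68 ≈ 24616.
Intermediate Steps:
w(C, G) = -3/4 + G/4 (w(C, G) = -(3 - G)/4 = -3/4 + G/4)
f = -15/17 (f = 75*(-1/85) = -15/17 ≈ -0.88235)
J = 24579 (J = 24490 - 1*(-89) = 24490 + 89 = 24579)
J + w(-5, -4)*(-20 + f) = 24579 + (-3/4 + (1/4)*(-4))*(-20 - 15/17) = 24579 + (-3/4 - 1)*(-355/17) = 24579 - 7/4*(-355/17) = 24579 + 2485/68 = 1673857/68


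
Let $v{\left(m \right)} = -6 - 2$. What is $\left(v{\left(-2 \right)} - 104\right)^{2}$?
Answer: $12544$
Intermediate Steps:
$v{\left(m \right)} = -8$ ($v{\left(m \right)} = -6 - 2 = -8$)
$\left(v{\left(-2 \right)} - 104\right)^{2} = \left(-8 - 104\right)^{2} = \left(-112\right)^{2} = 12544$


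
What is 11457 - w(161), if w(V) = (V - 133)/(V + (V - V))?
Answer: 263507/23 ≈ 11457.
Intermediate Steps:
w(V) = (-133 + V)/V (w(V) = (-133 + V)/(V + 0) = (-133 + V)/V)
11457 - w(161) = 11457 - (-133 + 161)/161 = 11457 - 28/161 = 11457 - 1*4/23 = 11457 - 4/23 = 263507/23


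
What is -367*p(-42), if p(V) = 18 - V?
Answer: -22020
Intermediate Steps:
-367*p(-42) = -367*(18 - 1*(-42)) = -367*(18 + 42) = -367*60 = -22020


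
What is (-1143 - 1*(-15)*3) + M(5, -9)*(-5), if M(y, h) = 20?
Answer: -1198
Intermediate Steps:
(-1143 - 1*(-15)*3) + M(5, -9)*(-5) = (-1143 - 1*(-15)*3) + 20*(-5) = (-1143 + 15*3) - 100 = (-1143 + 45) - 100 = -1098 - 100 = -1198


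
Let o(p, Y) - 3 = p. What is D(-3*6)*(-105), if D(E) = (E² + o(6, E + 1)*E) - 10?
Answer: -15960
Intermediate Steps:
o(p, Y) = 3 + p
D(E) = -10 + E² + 9*E (D(E) = (E² + (3 + 6)*E) - 10 = (E² + 9*E) - 10 = -10 + E² + 9*E)
D(-3*6)*(-105) = (-10 + (-3*6)² + 9*(-3*6))*(-105) = (-10 + (-18)² + 9*(-18))*(-105) = (-10 + 324 - 162)*(-105) = 152*(-105) = -15960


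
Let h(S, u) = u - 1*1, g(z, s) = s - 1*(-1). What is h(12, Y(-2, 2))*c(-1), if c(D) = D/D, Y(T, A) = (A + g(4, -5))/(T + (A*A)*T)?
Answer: -⅘ ≈ -0.80000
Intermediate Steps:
g(z, s) = 1 + s (g(z, s) = s + 1 = 1 + s)
Y(T, A) = (-4 + A)/(T + T*A²) (Y(T, A) = (A + (1 - 5))/(T + (A*A)*T) = (A - 4)/(T + A²*T) = (-4 + A)/(T + T*A²))
c(D) = 1
h(S, u) = -1 + u (h(S, u) = u - 1 = -1 + u)
h(12, Y(-2, 2))*c(-1) = (-1 + (-4 + 2)/((-2)*(1 + 2²)))*1 = (-1 - ½*(-2)/(1 + 4))*1 = (-1 - ½*(-2)/5)*1 = (-1 - ½*⅕*(-2))*1 = (-1 + ⅕)*1 = -⅘*1 = -⅘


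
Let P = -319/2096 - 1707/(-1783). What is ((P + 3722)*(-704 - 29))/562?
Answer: -10198044570603/2100288416 ≈ -4855.5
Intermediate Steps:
P = 3009095/3737168 (P = -319*1/2096 - 1707*(-1/1783) = -319/2096 + 1707/1783 = 3009095/3737168 ≈ 0.80518)
((P + 3722)*(-704 - 29))/562 = ((3009095/3737168 + 3722)*(-704 - 29))/562 = ((13912748391/3737168)*(-733))*(1/562) = -10198044570603/3737168*1/562 = -10198044570603/2100288416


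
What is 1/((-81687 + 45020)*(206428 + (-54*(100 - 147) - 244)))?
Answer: -1/7653209574 ≈ -1.3066e-10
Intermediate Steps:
1/((-81687 + 45020)*(206428 + (-54*(100 - 147) - 244))) = 1/(-36667*(206428 + (-54*(-47) - 244))) = 1/(-36667*(206428 + (2538 - 244))) = 1/(-36667*(206428 + 2294)) = 1/(-36667*208722) = 1/(-7653209574) = -1/7653209574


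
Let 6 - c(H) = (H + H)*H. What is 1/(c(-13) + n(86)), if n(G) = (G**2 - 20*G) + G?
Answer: 1/5430 ≈ 0.00018416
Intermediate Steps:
n(G) = G**2 - 19*G
c(H) = 6 - 2*H**2 (c(H) = 6 - (H + H)*H = 6 - 2*H*H = 6 - 2*H**2)
1/(c(-13) + n(86)) = 1/((6 - 2*(-13)**2) + 86*(-19 + 86)) = 1/((6 - 2*169) + 86*67) = 1/((6 - 338) + 5762) = 1/(-332 + 5762) = 1/5430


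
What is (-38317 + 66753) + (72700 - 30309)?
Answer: 70827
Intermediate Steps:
(-38317 + 66753) + (72700 - 30309) = 28436 + 42391 = 70827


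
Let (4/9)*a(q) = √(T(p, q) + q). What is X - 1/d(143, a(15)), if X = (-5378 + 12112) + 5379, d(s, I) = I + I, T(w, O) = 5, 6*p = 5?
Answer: 12113 - √5/45 ≈ 12113.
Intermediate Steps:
p = ⅚ (p = (⅙)*5 = ⅚ ≈ 0.83333)
a(q) = 9*√(5 + q)/4
d(s, I) = 2*I
X = 12113 (X = 6734 + 5379 = 12113)
X - 1/d(143, a(15)) = 12113 - 1/(2*(9*√(5 + 15)/4)) = 12113 - 1/(2*(9*√20/4)) = 12113 - 1/(2*(9*(2*√5)/4)) = 12113 - 1/(2*(9*√5/2)) = 12113 - 1/(9*√5) = 12113 - √5/45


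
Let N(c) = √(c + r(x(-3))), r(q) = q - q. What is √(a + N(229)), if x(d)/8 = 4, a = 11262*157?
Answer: √(1768134 + √229) ≈ 1329.7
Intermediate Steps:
a = 1768134
x(d) = 32 (x(d) = 8*4 = 32)
r(q) = 0
N(c) = √c (N(c) = √(c + 0) = √c)
√(a + N(229)) = √(1768134 + √229)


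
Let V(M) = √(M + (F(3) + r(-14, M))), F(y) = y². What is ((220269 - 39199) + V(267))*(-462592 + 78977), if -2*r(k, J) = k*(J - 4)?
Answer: -69461168050 - 383615*√2117 ≈ -6.9479e+10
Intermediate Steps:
r(k, J) = -k*(-4 + J)/2 (r(k, J) = -k*(J - 4)/2 = -k*(-4 + J)/2)
V(M) = √(-19 + 8*M) (V(M) = √(M + (3² + (½)*(-14)*(4 - M))) = √(M + (9 + (-28 + 7*M))) = √(M + (-19 + 7*M)) = √(-19 + 8*M))
((220269 - 39199) + V(267))*(-462592 + 78977) = ((220269 - 39199) + √(-19 + 8*267))*(-462592 + 78977) = (181070 + √(-19 + 2136))*(-383615) = (181070 + √2117)*(-383615) = -69461168050 - 383615*√2117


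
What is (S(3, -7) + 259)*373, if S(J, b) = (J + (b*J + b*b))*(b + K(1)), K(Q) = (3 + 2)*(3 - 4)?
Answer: -42149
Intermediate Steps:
K(Q) = -5 (K(Q) = 5*(-1) = -5)
S(J, b) = (-5 + b)*(J + b² + J*b) (S(J, b) = (J + (b*J + b*b))*(b - 5) = (J + (J*b + b²))*(-5 + b) = (J + (b² + J*b))*(-5 + b) = (J + b² + J*b)*(-5 + b) = (-5 + b)*(J + b² + J*b))
(S(3, -7) + 259)*373 = (((-7)³ - 5*3 - 5*(-7)² + 3*(-7)² - 4*3*(-7)) + 259)*373 = ((-343 - 15 - 5*49 + 3*49 + 84) + 259)*373 = ((-343 - 15 - 245 + 147 + 84) + 259)*373 = (-372 + 259)*373 = -113*373 = -42149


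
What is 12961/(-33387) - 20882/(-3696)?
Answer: 108213913/20566392 ≈ 5.2617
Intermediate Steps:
12961/(-33387) - 20882/(-3696) = 12961*(-1/33387) - 20882*(-1/3696) = -12961/33387 + 10441/1848 = 108213913/20566392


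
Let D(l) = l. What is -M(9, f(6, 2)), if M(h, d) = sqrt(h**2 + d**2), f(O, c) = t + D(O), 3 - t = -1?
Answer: -sqrt(181) ≈ -13.454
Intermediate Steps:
t = 4 (t = 3 - 1*(-1) = 3 + 1 = 4)
f(O, c) = 4 + O
M(h, d) = sqrt(d**2 + h**2)
-M(9, f(6, 2)) = -sqrt((4 + 6)**2 + 9**2) = -sqrt(10**2 + 81) = -sqrt(100 + 81) = -sqrt(181)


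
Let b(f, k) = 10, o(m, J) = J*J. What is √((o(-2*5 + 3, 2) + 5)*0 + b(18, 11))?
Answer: √10 ≈ 3.1623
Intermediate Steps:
o(m, J) = J²
√((o(-2*5 + 3, 2) + 5)*0 + b(18, 11)) = √((2² + 5)*0 + 10) = √((4 + 5)*0 + 10) = √(9*0 + 10) = √(0 + 10) = √10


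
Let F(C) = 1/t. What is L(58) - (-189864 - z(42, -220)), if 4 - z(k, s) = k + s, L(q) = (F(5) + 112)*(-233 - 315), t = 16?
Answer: 514543/4 ≈ 1.2864e+5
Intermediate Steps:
F(C) = 1/16
L(q) = -245641/4 (L(q) = (1/16 + 112)*(-233 - 315) = (1793/16)*(-548) = -245641/4)
z(k, s) = 4 - k - s (z(k, s) = 4 - (k + s) = 4 + (-k - s) = 4 - k - s)
L(58) - (-189864 - z(42, -220)) = -245641/4 - (-189864 - (4 - 1*42 - 1*(-220))) = -245641/4 - (-189864 - (4 - 42 + 220)) = -245641/4 - (-189864 - 1*182) = -245641/4 - (-189864 - 182) = -245641/4 - 1*(-190046) = -245641/4 + 190046 = 514543/4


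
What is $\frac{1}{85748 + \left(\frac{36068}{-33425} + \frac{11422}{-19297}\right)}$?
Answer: $\frac{645002225}{55306573004754} \approx 1.1662 \cdot 10^{-5}$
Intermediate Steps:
$\frac{1}{85748 + \left(\frac{36068}{-33425} + \frac{11422}{-19297}\right)} = \frac{1}{85748 + \left(36068 \left(- \frac{1}{33425}\right) + 11422 \left(- \frac{1}{19297}\right)\right)} = \frac{1}{85748 - \frac{1077784546}{645002225}} = \frac{1}{\frac{55306573004754}{645002225}} = \frac{645002225}{55306573004754}$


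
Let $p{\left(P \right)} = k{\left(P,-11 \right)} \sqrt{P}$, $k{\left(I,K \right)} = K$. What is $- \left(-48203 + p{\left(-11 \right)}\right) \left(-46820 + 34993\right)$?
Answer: $-570096881 - 130097 i \sqrt{11} \approx -5.701 \cdot 10^{8} - 4.3148 \cdot 10^{5} i$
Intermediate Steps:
$p{\left(P \right)} = - 11 \sqrt{P}$
$- \left(-48203 + p{\left(-11 \right)}\right) \left(-46820 + 34993\right) = - \left(-48203 - 11 \sqrt{-11}\right) \left(-46820 + 34993\right) = - \left(-48203 - 11 i \sqrt{11}\right) \left(-11827\right) = - (570096881 + 130097 i \sqrt{11}) = -570096881 - 130097 i \sqrt{11}$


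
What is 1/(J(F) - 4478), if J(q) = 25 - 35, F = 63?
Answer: -1/4488 ≈ -0.00022282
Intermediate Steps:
J(q) = -10
1/(J(F) - 4478) = 1/(-10 - 4478) = 1/(-4488) = -1/4488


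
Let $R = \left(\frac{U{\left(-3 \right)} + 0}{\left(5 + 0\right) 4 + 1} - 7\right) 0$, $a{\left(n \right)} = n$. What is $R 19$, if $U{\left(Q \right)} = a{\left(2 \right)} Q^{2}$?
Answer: $0$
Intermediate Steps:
$U{\left(Q \right)} = 2 Q^{2}$
$R = 0$ ($R = \left(\frac{2 \left(-3\right)^{2} + 0}{\left(5 + 0\right) 4 + 1} - 7\right) 0 = \left(\frac{2 \cdot 9 + 0}{5 \cdot 4 + 1} - 7\right) 0 = \left(\frac{18 + 0}{20 + 1} - 7\right) 0 = \left(\frac{18}{21} - 7\right) 0 = \left(18 \cdot \frac{1}{21} - 7\right) 0 = \left(\frac{6}{7} - 7\right) 0 = \left(- \frac{43}{7}\right) 0 = 0$)
$R 19 = 0 \cdot 19 = 0$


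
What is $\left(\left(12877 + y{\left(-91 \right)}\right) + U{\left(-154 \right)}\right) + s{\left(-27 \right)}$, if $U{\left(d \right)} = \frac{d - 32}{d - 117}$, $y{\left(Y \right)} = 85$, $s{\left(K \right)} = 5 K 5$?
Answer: $\frac{3329963}{271} \approx 12288.0$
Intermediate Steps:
$s{\left(K \right)} = 25 K$
$U{\left(d \right)} = \frac{-32 + d}{-117 + d}$
$\left(\left(12877 + y{\left(-91 \right)}\right) + U{\left(-154 \right)}\right) + s{\left(-27 \right)} = \left(\left(12877 + 85\right) + \frac{-32 - 154}{-117 - 154}\right) + 25 \left(-27\right) = \left(12962 + \frac{1}{-271} \left(-186\right)\right) - 675 = \left(12962 - - \frac{186}{271}\right) - 675 = \left(12962 + \frac{186}{271}\right) - 675 = \frac{3512888}{271} - 675 = \frac{3329963}{271}$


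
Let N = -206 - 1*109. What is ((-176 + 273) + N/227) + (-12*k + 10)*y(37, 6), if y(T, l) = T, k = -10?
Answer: 1113574/227 ≈ 4905.6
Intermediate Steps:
N = -315 (N = -206 - 109 = -315)
((-176 + 273) + N/227) + (-12*k + 10)*y(37, 6) = ((-176 + 273) - 315/227) + (-12*(-10) + 10)*37 = (97 - 315*1/227) + (120 + 10)*37 = (97 - 315/227) + 130*37 = 21704/227 + 4810 = 1113574/227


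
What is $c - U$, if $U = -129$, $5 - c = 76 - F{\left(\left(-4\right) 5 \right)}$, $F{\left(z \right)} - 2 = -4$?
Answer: $56$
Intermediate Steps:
$F{\left(z \right)} = -2$ ($F{\left(z \right)} = 2 - 4 = -2$)
$c = -73$ ($c = 5 - \left(76 - -2\right) = 5 - \left(76 + 2\right) = 5 - 78 = -73$)
$c - U = -73 - -129 = -73 + 129 = 56$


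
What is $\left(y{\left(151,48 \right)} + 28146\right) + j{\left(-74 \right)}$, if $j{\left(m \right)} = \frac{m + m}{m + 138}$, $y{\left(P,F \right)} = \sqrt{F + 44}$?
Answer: $\frac{450299}{16} + 2 \sqrt{23} \approx 28153.0$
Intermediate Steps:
$y{\left(P,F \right)} = \sqrt{44 + F}$
$j{\left(m \right)} = \frac{2 m}{138 + m}$
$\left(y{\left(151,48 \right)} + 28146\right) + j{\left(-74 \right)} = \left(\sqrt{44 + 48} + 28146\right) + 2 \left(-74\right) \frac{1}{138 - 74} = \left(\sqrt{92} + 28146\right) + 2 \left(-74\right) \frac{1}{64} = \left(2 \sqrt{23} + 28146\right) + 2 \left(-74\right) \frac{1}{64} = \left(28146 + 2 \sqrt{23}\right) - \frac{37}{16} = \frac{450299}{16} + 2 \sqrt{23}$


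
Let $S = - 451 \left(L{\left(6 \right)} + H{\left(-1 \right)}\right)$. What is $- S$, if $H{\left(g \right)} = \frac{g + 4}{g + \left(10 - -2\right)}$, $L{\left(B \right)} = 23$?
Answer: $10496$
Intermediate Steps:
$H{\left(g \right)} = \frac{4 + g}{12 + g}$ ($H{\left(g \right)} = \frac{4 + g}{g + \left(10 + 2\right)} = \frac{4 + g}{g + 12} = \frac{4 + g}{12 + g}$)
$S = -10496$ ($S = - 451 \left(23 + \frac{4 - 1}{12 - 1}\right) = - 451 \left(23 + \frac{1}{11} \cdot 3\right) = - 451 \left(23 + \frac{3}{11}\right) = \left(-451\right) \frac{256}{11} = -10496$)
$- S = \left(-1\right) \left(-10496\right) = 10496$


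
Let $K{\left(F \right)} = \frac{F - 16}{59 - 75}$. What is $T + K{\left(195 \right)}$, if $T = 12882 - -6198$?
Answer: $\frac{305101}{16} \approx 19069.0$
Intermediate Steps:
$T = 19080$ ($T = 12882 + 6198 = 19080$)
$K{\left(F \right)} = 1 - \frac{F}{16}$ ($K{\left(F \right)} = \frac{-16 + F}{-16} = \left(-16 + F\right) \left(- \frac{1}{16}\right) = 1 - \frac{F}{16}$)
$T + K{\left(195 \right)} = 19080 + \left(1 - \frac{195}{16}\right) = 19080 - \frac{179}{16} = \frac{305101}{16}$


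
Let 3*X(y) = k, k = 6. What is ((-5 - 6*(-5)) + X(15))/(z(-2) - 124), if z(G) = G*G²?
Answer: -9/44 ≈ -0.20455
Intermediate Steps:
z(G) = G³
X(y) = 2 (X(y) = (⅓)*6 = 2)
((-5 - 6*(-5)) + X(15))/(z(-2) - 124) = ((-5 - 6*(-5)) + 2)/((-2)³ - 124) = ((-5 + 30) + 2)/(-8 - 124) = (25 + 2)/(-132) = 27*(-1/132) = -9/44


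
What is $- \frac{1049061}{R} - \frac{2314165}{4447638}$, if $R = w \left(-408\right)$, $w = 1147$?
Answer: $\frac{16139053549}{9375620904} \approx 1.7214$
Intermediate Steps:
$R = -467976$ ($R = 1147 \left(-408\right) = -467976$)
$- \frac{1049061}{R} - \frac{2314165}{4447638} = - \frac{1049061}{-467976} - \frac{2314165}{4447638} = \left(-1049061\right) \left(- \frac{1}{467976}\right) - \frac{2314165}{4447638} = \frac{9451}{4216} - \frac{2314165}{4447638} = \frac{16139053549}{9375620904}$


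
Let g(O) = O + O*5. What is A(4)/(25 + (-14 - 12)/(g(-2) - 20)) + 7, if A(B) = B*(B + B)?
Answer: 3403/413 ≈ 8.2397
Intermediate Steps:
g(O) = 6*O (g(O) = O + 5*O = 6*O)
A(B) = 2*B² (A(B) = B*(2*B) = 2*B²)
A(4)/(25 + (-14 - 12)/(g(-2) - 20)) + 7 = (2*4²)/(25 + (-14 - 12)/(6*(-2) - 20)) + 7 = (2*16)/(25 - 26/(-12 - 20)) + 7 = 32/(25 - 26/(-32)) + 7 = 32/(25 - 26*(-1/32)) + 7 = 32/(25 + 13/16) + 7 = 32/(413/16) + 7 = (16/413)*32 + 7 = 512/413 + 7 = 3403/413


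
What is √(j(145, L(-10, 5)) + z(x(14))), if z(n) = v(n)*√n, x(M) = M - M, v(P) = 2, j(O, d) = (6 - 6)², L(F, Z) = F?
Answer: 0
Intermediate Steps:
j(O, d) = 0 (j(O, d) = 0² = 0)
x(M) = 0
z(n) = 2*√n
√(j(145, L(-10, 5)) + z(x(14))) = √(0 + 2*√0) = √(0 + 2*0) = √(0 + 0) = √0 = 0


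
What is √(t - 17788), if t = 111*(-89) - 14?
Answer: I*√27681 ≈ 166.38*I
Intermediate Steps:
t = -9893 (t = -9879 - 14 = -9893)
√(t - 17788) = √(-9893 - 17788) = √(-27681) = I*√27681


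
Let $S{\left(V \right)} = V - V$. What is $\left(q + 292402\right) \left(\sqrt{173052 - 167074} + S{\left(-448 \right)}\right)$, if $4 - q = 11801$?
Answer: $1964235 \sqrt{122} \approx 2.1696 \cdot 10^{7}$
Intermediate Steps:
$S{\left(V \right)} = 0$
$q = -11797$ ($q = 4 - 11801 = -11797$)
$\left(q + 292402\right) \left(\sqrt{173052 - 167074} + S{\left(-448 \right)}\right) = \left(-11797 + 292402\right) \left(\sqrt{173052 - 167074} + 0\right) = 280605 \left(\sqrt{5978} + 0\right) = 280605 \left(7 \sqrt{122} + 0\right) = 280605 \cdot 7 \sqrt{122} = 1964235 \sqrt{122}$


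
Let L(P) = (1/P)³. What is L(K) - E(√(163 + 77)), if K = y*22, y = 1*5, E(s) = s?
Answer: 1/1331000 - 4*√15 ≈ -15.492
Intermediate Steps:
y = 5
K = 110 (K = 5*22 = 110)
L(P) = P⁻³
L(K) - E(√(163 + 77)) = 110⁻³ - √(163 + 77) = 1/1331000 - √240 = 1/1331000 - 4*√15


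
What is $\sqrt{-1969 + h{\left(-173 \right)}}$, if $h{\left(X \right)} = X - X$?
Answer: $i \sqrt{1969} \approx 44.373 i$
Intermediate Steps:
$h{\left(X \right)} = 0$
$\sqrt{-1969 + h{\left(-173 \right)}} = \sqrt{-1969 + 0} = \sqrt{-1969} = i \sqrt{1969}$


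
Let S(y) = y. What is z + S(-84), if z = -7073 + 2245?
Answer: -4912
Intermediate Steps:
z = -4828
z + S(-84) = -4828 - 84 = -4912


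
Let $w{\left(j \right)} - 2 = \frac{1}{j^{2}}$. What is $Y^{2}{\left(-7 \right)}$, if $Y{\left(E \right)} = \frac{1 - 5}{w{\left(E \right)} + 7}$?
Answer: $\frac{9604}{48841} \approx 0.19664$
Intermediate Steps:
$w{\left(j \right)} = 2 + \frac{1}{j^{2}}$
$Y{\left(E \right)} = - \frac{4}{9 + \frac{1}{E^{2}}}$ ($Y{\left(E \right)} = \frac{1 - 5}{\left(2 + \frac{1}{E^{2}}\right) + 7} = - \frac{4}{9 + \frac{1}{E^{2}}}$)
$Y^{2}{\left(-7 \right)} = \left(- \frac{4 \left(-7\right)^{2}}{1 + 9 \left(-7\right)^{2}}\right)^{2} = \left(\left(-4\right) 49 \frac{1}{1 + 9 \cdot 49}\right)^{2} = \left(\left(-4\right) 49 \frac{1}{1 + 441}\right)^{2} = \left(\left(-4\right) 49 \cdot \frac{1}{442}\right)^{2} = \left(- \frac{98}{221}\right)^{2} = \frac{9604}{48841}$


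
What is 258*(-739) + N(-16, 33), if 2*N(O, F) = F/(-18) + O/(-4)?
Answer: -2287931/12 ≈ -1.9066e+5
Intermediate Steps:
N(O, F) = -O/8 - F/36 (N(O, F) = (F/(-18) + O/(-4))/2 = (F*(-1/18) + O*(-¼))/2 = (-F/18 - O/4)/2 = (-O/4 - F/18)/2 = -O/8 - F/36)
258*(-739) + N(-16, 33) = 258*(-739) + (-⅛*(-16) - 1/36*33) = -190662 + (2 - 11/12) = -190662 + 13/12 = -2287931/12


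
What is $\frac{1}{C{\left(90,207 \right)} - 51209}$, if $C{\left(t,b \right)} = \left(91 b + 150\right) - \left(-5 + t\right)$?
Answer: $- \frac{1}{32307} \approx -3.0953 \cdot 10^{-5}$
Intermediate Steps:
$C{\left(t,b \right)} = 155 - t + 91 b$ ($C{\left(t,b \right)} = \left(150 + 91 b\right) - \left(-5 + t\right) = 155 - t + 91 b$)
$\frac{1}{C{\left(90,207 \right)} - 51209} = \frac{1}{\left(155 - 90 + 91 \cdot 207\right) - 51209} = \frac{1}{\left(155 - 90 + 18837\right) - 51209} = \frac{1}{18902 - 51209} = \frac{1}{-32307} = - \frac{1}{32307}$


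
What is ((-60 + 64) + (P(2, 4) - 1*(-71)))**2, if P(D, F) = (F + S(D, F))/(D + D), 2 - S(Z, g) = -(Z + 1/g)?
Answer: 1520289/256 ≈ 5938.6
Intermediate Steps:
S(Z, g) = 2 + Z + 1/g (S(Z, g) = 2 - (-1)*(Z + 1/g) = 2 - (-Z - 1/g) = 2 + (Z + 1/g) = 2 + Z + 1/g)
P(D, F) = (2 + D + F + 1/F)/(2*D) (P(D, F) = (F + (2 + D + 1/F))/(D + D) = (2 + D + F + 1/F)/((2*D)) = (2 + D + F + 1/F)*(1/(2*D)) = (2 + D + F + 1/F)/(2*D))
((-60 + 64) + (P(2, 4) - 1*(-71)))**2 = ((-60 + 64) + ((1/2)*(1 + 4**2 + 4*(2 + 2))/(2*4) - 1*(-71)))**2 = (4 + ((1/2)*(1/2)*(1/4)*(1 + 16 + 4*4) + 71))**2 = (4 + ((1/2)*(1/2)*(1/4)*(1 + 16 + 16) + 71))**2 = (4 + ((1/2)*(1/2)*(1/4)*33 + 71))**2 = (4 + (33/16 + 71))**2 = (4 + 1169/16)**2 = (1233/16)**2 = 1520289/256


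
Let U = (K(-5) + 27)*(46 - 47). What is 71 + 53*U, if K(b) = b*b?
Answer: -2685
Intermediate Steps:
K(b) = b**2
U = -52 (U = ((-5)**2 + 27)*(46 - 47) = (25 + 27)*(-1) = 52*(-1) = -52)
71 + 53*U = 71 + 53*(-52) = 71 - 2756 = -2685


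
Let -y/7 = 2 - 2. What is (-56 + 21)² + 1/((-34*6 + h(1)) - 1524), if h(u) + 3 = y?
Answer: 2120474/1731 ≈ 1225.0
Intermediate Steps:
y = 0 (y = -7*(2 - 2) = -7*0 = 0)
h(u) = -3 (h(u) = -3 + 0 = -3)
(-56 + 21)² + 1/((-34*6 + h(1)) - 1524) = (-56 + 21)² + 1/((-34*6 - 3) - 1524) = (-35)² + 1/((-204 - 3) - 1524) = 1225 + 1/(-207 - 1524) = 1225 + 1/(-1731) = 1225 - 1/1731 = 2120474/1731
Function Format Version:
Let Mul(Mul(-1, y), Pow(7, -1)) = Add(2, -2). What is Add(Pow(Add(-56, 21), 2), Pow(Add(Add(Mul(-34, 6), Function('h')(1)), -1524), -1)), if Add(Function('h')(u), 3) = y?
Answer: Rational(2120474, 1731) ≈ 1225.0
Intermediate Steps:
y = 0 (y = Mul(-7, Add(2, -2)) = Mul(-7, 0) = 0)
Function('h')(u) = -3 (Function('h')(u) = Add(-3, 0) = -3)
Add(Pow(Add(-56, 21), 2), Pow(Add(Add(Mul(-34, 6), Function('h')(1)), -1524), -1)) = Add(Pow(Add(-56, 21), 2), Pow(Add(Add(Mul(-34, 6), -3), -1524), -1)) = Add(Pow(-35, 2), Pow(Add(Add(-204, -3), -1524), -1)) = Add(1225, Pow(Add(-207, -1524), -1)) = Add(1225, Pow(-1731, -1)) = Add(1225, Rational(-1, 1731)) = Rational(2120474, 1731)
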